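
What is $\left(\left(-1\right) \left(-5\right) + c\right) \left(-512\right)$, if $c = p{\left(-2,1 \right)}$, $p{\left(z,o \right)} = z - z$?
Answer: $-2560$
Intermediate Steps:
$p{\left(z,o \right)} = 0$
$c = 0$
$\left(\left(-1\right) \left(-5\right) + c\right) \left(-512\right) = \left(\left(-1\right) \left(-5\right) + 0\right) \left(-512\right) = \left(5 + 0\right) \left(-512\right) = 5 \left(-512\right) = -2560$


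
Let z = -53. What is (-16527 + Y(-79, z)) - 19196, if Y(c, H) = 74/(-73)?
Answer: -2607853/73 ≈ -35724.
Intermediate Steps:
Y(c, H) = -74/73 (Y(c, H) = 74*(-1/73) = -74/73)
(-16527 + Y(-79, z)) - 19196 = (-16527 - 74/73) - 19196 = -1206545/73 - 19196 = -2607853/73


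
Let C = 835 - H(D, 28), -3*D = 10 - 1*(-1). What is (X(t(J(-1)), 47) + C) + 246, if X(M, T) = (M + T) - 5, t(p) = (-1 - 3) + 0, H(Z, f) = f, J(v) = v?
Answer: 1091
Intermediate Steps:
D = -11/3 (D = -(10 - 1*(-1))/3 = -(10 + 1)/3 = -⅓*11 = -11/3 ≈ -3.6667)
C = 807 (C = 835 - 1*28 = 835 - 28 = 807)
t(p) = -4 (t(p) = -4 + 0 = -4)
X(M, T) = -5 + M + T
(X(t(J(-1)), 47) + C) + 246 = ((-5 - 4 + 47) + 807) + 246 = (38 + 807) + 246 = 845 + 246 = 1091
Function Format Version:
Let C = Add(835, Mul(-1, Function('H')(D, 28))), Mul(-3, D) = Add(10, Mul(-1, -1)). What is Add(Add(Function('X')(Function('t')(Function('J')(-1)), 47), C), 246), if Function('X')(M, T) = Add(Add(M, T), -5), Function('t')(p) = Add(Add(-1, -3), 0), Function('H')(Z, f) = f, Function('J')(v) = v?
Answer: 1091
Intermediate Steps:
D = Rational(-11, 3) (D = Mul(Rational(-1, 3), Add(10, Mul(-1, -1))) = Mul(Rational(-1, 3), Add(10, 1)) = Mul(Rational(-1, 3), 11) = Rational(-11, 3) ≈ -3.6667)
C = 807 (C = Add(835, Mul(-1, 28)) = Add(835, -28) = 807)
Function('t')(p) = -4 (Function('t')(p) = Add(-4, 0) = -4)
Function('X')(M, T) = Add(-5, M, T)
Add(Add(Function('X')(Function('t')(Function('J')(-1)), 47), C), 246) = Add(Add(Add(-5, -4, 47), 807), 246) = Add(Add(38, 807), 246) = Add(845, 246) = 1091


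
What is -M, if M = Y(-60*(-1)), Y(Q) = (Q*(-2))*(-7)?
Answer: -840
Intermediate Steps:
Y(Q) = 14*Q (Y(Q) = -2*Q*(-7) = 14*Q)
M = 840 (M = 14*(-60*(-1)) = 14*60 = 840)
-M = -1*840 = -840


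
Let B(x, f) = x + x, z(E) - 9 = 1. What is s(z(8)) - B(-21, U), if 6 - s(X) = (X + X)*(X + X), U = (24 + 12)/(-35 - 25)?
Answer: -352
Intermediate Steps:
z(E) = 10 (z(E) = 9 + 1 = 10)
U = -⅗ (U = 36/(-60) = 36*(-1/60) = -⅗ ≈ -0.60000)
B(x, f) = 2*x
s(X) = 6 - 4*X² (s(X) = 6 - (X + X)*(X + X) = 6 - 2*X*2*X = 6 - 4*X²)
s(z(8)) - B(-21, U) = (6 - 4*10²) - 2*(-21) = (6 - 4*100) - 1*(-42) = (6 - 400) + 42 = -394 + 42 = -352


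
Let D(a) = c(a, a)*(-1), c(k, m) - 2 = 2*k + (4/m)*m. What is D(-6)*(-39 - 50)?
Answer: -534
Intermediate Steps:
c(k, m) = 6 + 2*k (c(k, m) = 2 + (2*k + (4/m)*m) = 2 + (2*k + 4) = 2 + (4 + 2*k) = 6 + 2*k)
D(a) = -6 - 2*a (D(a) = (6 + 2*a)*(-1) = -6 - 2*a)
D(-6)*(-39 - 50) = (-6 - 2*(-6))*(-39 - 50) = (-6 + 12)*(-89) = 6*(-89) = -534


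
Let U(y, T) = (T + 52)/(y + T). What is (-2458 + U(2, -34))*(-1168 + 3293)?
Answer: -83591125/16 ≈ -5.2244e+6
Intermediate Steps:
U(y, T) = (52 + T)/(T + y)
(-2458 + U(2, -34))*(-1168 + 3293) = (-2458 + (52 - 34)/(-34 + 2))*(-1168 + 3293) = (-2458 + 18/(-32))*2125 = (-2458 - 1/32*18)*2125 = (-2458 - 9/16)*2125 = -39337/16*2125 = -83591125/16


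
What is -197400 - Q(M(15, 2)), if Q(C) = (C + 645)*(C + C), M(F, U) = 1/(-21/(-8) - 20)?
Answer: -3812531048/19321 ≈ -1.9733e+5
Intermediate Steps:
M(F, U) = -8/139 (M(F, U) = 1/(-21*(-⅛) - 20) = 1/(21/8 - 20) = 1/(-139/8) = -8/139)
Q(C) = 2*C*(645 + C) (Q(C) = (645 + C)*(2*C) = 2*C*(645 + C))
-197400 - Q(M(15, 2)) = -197400 - 2*(-8)*(645 - 8/139)/139 = -197400 - 2*(-8)*89647/(139*139) = -197400 - 1*(-1434352/19321) = -197400 + 1434352/19321 = -3812531048/19321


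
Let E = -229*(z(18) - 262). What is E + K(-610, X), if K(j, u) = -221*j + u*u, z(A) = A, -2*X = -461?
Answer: 975265/4 ≈ 2.4382e+5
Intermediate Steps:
X = 461/2 (X = -1/2*(-461) = 461/2 ≈ 230.50)
K(j, u) = u**2 - 221*j (K(j, u) = -221*j + u**2 = u**2 - 221*j)
E = 55876 (E = -229*(18 - 262) = -229*(-244) = 55876)
E + K(-610, X) = 55876 + ((461/2)**2 - 221*(-610)) = 55876 + (212521/4 + 134810) = 55876 + 751761/4 = 975265/4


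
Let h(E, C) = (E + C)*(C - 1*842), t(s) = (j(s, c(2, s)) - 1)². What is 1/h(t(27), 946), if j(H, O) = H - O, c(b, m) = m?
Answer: 1/98488 ≈ 1.0154e-5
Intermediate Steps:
t(s) = 1 (t(s) = ((s - s) - 1)² = (0 - 1)² = (-1)² = 1)
h(E, C) = (-842 + C)*(C + E) (h(E, C) = (C + E)*(C - 842) = (C + E)*(-842 + C) = (-842 + C)*(C + E))
1/h(t(27), 946) = 1/(946² - 842*946 - 842*1 + 946*1) = 1/(894916 - 796532 - 842 + 946) = 1/98488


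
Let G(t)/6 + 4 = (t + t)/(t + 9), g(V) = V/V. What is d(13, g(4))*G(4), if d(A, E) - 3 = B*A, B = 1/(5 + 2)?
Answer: -8976/91 ≈ -98.637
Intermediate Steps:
B = 1/7 ≈ 0.14286
g(V) = 1
G(t) = -24 + 12*t/(9 + t) (G(t) = -24 + 6*((t + t)/(t + 9)) = -24 + 6*((2*t)/(9 + t)) = -24 + 6*(2*t/(9 + t)) = -24 + 12*t/(9 + t))
d(A, E) = 3 + A/7
d(13, g(4))*G(4) = (3 + (1/7)*13)*(12*(-18 - 1*4)/(9 + 4)) = (3 + 13/7)*(12*(-18 - 4)/13) = 34*(12*(1/13)*(-22))/7 = (34/7)*(-264/13) = -8976/91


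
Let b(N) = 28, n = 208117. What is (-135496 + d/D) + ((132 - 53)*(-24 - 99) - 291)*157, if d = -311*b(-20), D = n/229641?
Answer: -51029117116/29731 ≈ -1.7164e+6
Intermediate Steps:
D = 208117/229641 ≈ 0.90627
d = -8708 (d = -311*28 = -8708)
(-135496 + d/D) + ((132 - 53)*(-24 - 99) - 291)*157 = (-135496 - 8708/208117/229641) + ((132 - 53)*(-24 - 99) - 291)*157 = (-135496 - 8708*229641/208117) + (79*(-123) - 291)*157 = (-135496 - 285673404/29731) + (-9717 - 291)*157 = -4314104980/29731 - 10008*157 = -4314104980/29731 - 1571256 = -51029117116/29731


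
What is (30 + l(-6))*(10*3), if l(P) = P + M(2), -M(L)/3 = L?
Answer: 540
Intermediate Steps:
M(L) = -3*L
l(P) = -6 + P (l(P) = P - 3*2 = P - 6 = -6 + P)
(30 + l(-6))*(10*3) = (30 + (-6 - 6))*(10*3) = (30 - 12)*30 = 18*30 = 540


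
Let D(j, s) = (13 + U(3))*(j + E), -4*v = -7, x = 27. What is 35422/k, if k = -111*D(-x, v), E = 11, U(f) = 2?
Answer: 17711/13320 ≈ 1.3297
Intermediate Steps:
v = 7/4 (v = -¼*(-7) = 7/4 ≈ 1.7500)
D(j, s) = 165 + 15*j (D(j, s) = (13 + 2)*(j + 11) = 15*(11 + j) = 165 + 15*j)
k = 26640 (k = -111*(165 + 15*(-1*27)) = -111*(165 + 15*(-27)) = -111*(165 - 405) = -111*(-240) = 26640)
35422/k = 35422/26640 = 35422*(1/26640) = 17711/13320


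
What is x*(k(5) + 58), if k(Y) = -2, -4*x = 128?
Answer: -1792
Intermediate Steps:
x = -32 (x = -¼*128 = -32)
x*(k(5) + 58) = -32*(-2 + 58) = -32*56 = -1792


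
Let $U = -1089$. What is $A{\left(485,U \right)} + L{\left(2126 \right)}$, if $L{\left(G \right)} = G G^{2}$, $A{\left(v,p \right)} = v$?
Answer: $9609256861$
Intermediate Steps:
$L{\left(G \right)} = G^{3}$
$A{\left(485,U \right)} + L{\left(2126 \right)} = 485 + 2126^{3} = 485 + 9609256376 = 9609256861$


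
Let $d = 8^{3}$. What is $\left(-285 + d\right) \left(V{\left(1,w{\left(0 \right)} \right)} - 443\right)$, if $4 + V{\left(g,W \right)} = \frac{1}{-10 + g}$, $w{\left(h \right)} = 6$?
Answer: $- \frac{913448}{9} \approx -1.0149 \cdot 10^{5}$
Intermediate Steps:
$d = 512$
$V{\left(g,W \right)} = -4 + \frac{1}{-10 + g}$
$\left(-285 + d\right) \left(V{\left(1,w{\left(0 \right)} \right)} - 443\right) = \left(-285 + 512\right) \left(\frac{41 - 4}{-10 + 1} - 443\right) = 227 \left(\frac{41 - 4}{-9} - 443\right) = 227 \left(\left(- \frac{1}{9}\right) 37 - 443\right) = 227 \left(- \frac{37}{9} - 443\right) = 227 \left(- \frac{4024}{9}\right) = - \frac{913448}{9}$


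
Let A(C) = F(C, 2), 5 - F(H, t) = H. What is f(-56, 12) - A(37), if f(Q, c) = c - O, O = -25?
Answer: 69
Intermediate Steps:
F(H, t) = 5 - H
A(C) = 5 - C
f(Q, c) = 25 + c (f(Q, c) = c - 1*(-25) = c + 25 = 25 + c)
f(-56, 12) - A(37) = (25 + 12) - (5 - 1*37) = 37 - (5 - 37) = 37 - 1*(-32) = 37 + 32 = 69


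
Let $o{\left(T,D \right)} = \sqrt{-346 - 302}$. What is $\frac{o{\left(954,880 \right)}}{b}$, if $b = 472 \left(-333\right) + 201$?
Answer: $- \frac{6 i \sqrt{2}}{52325} \approx - 0.00016216 i$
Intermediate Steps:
$o{\left(T,D \right)} = 18 i \sqrt{2}$ ($o{\left(T,D \right)} = \sqrt{-648} = 18 i \sqrt{2}$)
$b = -156975$ ($b = -157176 + 201 = -156975$)
$\frac{o{\left(954,880 \right)}}{b} = \frac{18 i \sqrt{2}}{-156975} = 18 i \sqrt{2} \left(- \frac{1}{156975}\right) = - \frac{6 i \sqrt{2}}{52325}$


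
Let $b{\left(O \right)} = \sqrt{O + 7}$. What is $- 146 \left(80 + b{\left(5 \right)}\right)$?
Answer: $-11680 - 292 \sqrt{3} \approx -12186.0$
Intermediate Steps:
$b{\left(O \right)} = \sqrt{7 + O}$
$- 146 \left(80 + b{\left(5 \right)}\right) = - 146 \left(80 + \sqrt{7 + 5}\right) = - 146 \left(80 + \sqrt{12}\right) = - 146 \left(80 + 2 \sqrt{3}\right) = -11680 - 292 \sqrt{3}$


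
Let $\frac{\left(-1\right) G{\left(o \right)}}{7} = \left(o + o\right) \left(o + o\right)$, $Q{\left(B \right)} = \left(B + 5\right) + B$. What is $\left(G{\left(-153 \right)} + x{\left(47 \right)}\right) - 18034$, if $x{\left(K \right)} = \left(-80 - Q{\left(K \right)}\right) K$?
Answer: $-681899$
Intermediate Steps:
$Q{\left(B \right)} = 5 + 2 B$ ($Q{\left(B \right)} = \left(5 + B\right) + B = 5 + 2 B$)
$G{\left(o \right)} = - 28 o^{2}$ ($G{\left(o \right)} = - 7 \left(o + o\right) \left(o + o\right) = - 7 \cdot 2 o 2 o = - 7 \cdot 4 o^{2} = - 28 o^{2}$)
$x{\left(K \right)} = K \left(-85 - 2 K\right)$ ($x{\left(K \right)} = \left(-80 - \left(5 + 2 K\right)\right) K = \left(-85 - 2 K\right) K = K \left(-85 - 2 K\right)$)
$\left(G{\left(-153 \right)} + x{\left(47 \right)}\right) - 18034 = \left(- 28 \left(-153\right)^{2} - 47 \left(85 + 2 \cdot 47\right)\right) - 18034 = \left(\left(-28\right) 23409 - 47 \left(85 + 94\right)\right) - 18034 = \left(-655452 - 47 \cdot 179\right) - 18034 = \left(-655452 - 8413\right) - 18034 = -663865 - 18034 = -681899$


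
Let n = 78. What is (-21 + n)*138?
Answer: 7866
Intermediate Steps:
(-21 + n)*138 = (-21 + 78)*138 = 57*138 = 7866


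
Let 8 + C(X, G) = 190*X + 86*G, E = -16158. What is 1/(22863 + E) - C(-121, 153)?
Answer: 65977201/6705 ≈ 9840.0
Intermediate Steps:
C(X, G) = -8 + 86*G + 190*X (C(X, G) = -8 + (190*X + 86*G) = -8 + (86*G + 190*X) = -8 + 86*G + 190*X)
1/(22863 + E) - C(-121, 153) = 1/(22863 - 16158) - (-8 + 86*153 + 190*(-121)) = 1/6705 - (-8 + 13158 - 22990) = 1/6705 - 1*(-9840) = 1/6705 + 9840 = 65977201/6705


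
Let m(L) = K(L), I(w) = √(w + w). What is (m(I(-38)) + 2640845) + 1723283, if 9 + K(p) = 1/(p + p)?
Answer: 4364119 - I*√19/76 ≈ 4.3641e+6 - 0.057354*I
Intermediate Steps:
I(w) = √2*√w (I(w) = √(2*w) = √2*√w)
K(p) = -9 + 1/(2*p) (K(p) = -9 + 1/(p + p) = -9 + 1/(2*p))
m(L) = -9 + 1/(2*L)
(m(I(-38)) + 2640845) + 1723283 = ((-9 + 1/(2*((√2*√(-38))))) + 2640845) + 1723283 = ((-9 + 1/(2*((√2*(I*√38))))) + 2640845) + 1723283 = ((-9 + 1/(2*((2*I*√19)))) + 2640845) + 1723283 = ((-9 + (-I*√19/38)/2) + 2640845) + 1723283 = ((-9 - I*√19/76) + 2640845) + 1723283 = (2640836 - I*√19/76) + 1723283 = 4364119 - I*√19/76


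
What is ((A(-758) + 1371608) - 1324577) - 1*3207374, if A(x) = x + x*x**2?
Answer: -438680613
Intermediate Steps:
A(x) = x + x**3
((A(-758) + 1371608) - 1324577) - 1*3207374 = (((-758 + (-758)**3) + 1371608) - 1324577) - 1*3207374 = (((-758 - 435519512) + 1371608) - 1324577) - 3207374 = ((-435520270 + 1371608) - 1324577) - 3207374 = (-434148662 - 1324577) - 3207374 = -435473239 - 3207374 = -438680613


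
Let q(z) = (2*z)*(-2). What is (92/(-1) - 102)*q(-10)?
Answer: -7760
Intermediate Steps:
q(z) = -4*z
(92/(-1) - 102)*q(-10) = (92/(-1) - 102)*(-4*(-10)) = (92*(-1) - 102)*40 = (-92 - 102)*40 = -194*40 = -7760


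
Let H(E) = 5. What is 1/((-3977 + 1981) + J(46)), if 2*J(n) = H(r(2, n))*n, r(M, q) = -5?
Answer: -1/1881 ≈ -0.00053163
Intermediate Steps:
J(n) = 5*n/2 (J(n) = (5*n)/2 = 5*n/2)
1/((-3977 + 1981) + J(46)) = 1/((-3977 + 1981) + (5/2)*46) = 1/(-1996 + 115) = 1/(-1881) = -1/1881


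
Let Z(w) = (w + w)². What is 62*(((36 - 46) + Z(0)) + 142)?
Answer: 8184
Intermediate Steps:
Z(w) = 4*w² (Z(w) = (2*w)² = 4*w²)
62*(((36 - 46) + Z(0)) + 142) = 62*(((36 - 46) + 4*0²) + 142) = 62*((-10 + 4*0) + 142) = 62*((-10 + 0) + 142) = 62*(-10 + 142) = 62*132 = 8184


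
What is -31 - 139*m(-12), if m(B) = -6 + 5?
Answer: 108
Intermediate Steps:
m(B) = -1
-31 - 139*m(-12) = -31 - 139*(-1) = -31 + 139 = 108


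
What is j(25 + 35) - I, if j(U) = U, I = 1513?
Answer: -1453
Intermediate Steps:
j(25 + 35) - I = (25 + 35) - 1*1513 = 60 - 1513 = -1453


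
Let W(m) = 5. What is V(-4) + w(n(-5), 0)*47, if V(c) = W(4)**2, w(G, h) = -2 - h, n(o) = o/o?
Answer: -69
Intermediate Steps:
n(o) = 1
V(c) = 25 (V(c) = 5**2 = 25)
V(-4) + w(n(-5), 0)*47 = 25 + (-2 - 1*0)*47 = 25 + (-2 + 0)*47 = 25 - 2*47 = 25 - 94 = -69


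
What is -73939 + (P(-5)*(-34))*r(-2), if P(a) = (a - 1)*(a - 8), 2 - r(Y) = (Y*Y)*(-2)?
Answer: -100459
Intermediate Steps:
r(Y) = 2 + 2*Y**2 (r(Y) = 2 - Y*Y*(-2) = 2 - Y**2*(-2) = 2 - (-2)*Y**2 = 2 + 2*Y**2)
P(a) = (-1 + a)*(-8 + a)
-73939 + (P(-5)*(-34))*r(-2) = -73939 + ((8 + (-5)**2 - 9*(-5))*(-34))*(2 + 2*(-2)**2) = -73939 + ((8 + 25 + 45)*(-34))*(2 + 2*4) = -73939 + (78*(-34))*(2 + 8) = -73939 - 2652*10 = -73939 - 26520 = -100459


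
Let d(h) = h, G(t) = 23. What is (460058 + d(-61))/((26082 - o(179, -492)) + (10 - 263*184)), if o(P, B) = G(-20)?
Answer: -459997/22323 ≈ -20.606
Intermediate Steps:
o(P, B) = 23
(460058 + d(-61))/((26082 - o(179, -492)) + (10 - 263*184)) = (460058 - 61)/((26082 - 1*23) + (10 - 263*184)) = 459997/((26082 - 23) + (10 - 48392)) = 459997/(26059 - 48382) = 459997/(-22323) = 459997*(-1/22323) = -459997/22323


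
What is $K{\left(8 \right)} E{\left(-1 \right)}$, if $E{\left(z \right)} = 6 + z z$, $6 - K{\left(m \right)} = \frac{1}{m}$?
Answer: $\frac{329}{8} \approx 41.125$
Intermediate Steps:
$K{\left(m \right)} = 6 - \frac{1}{m}$
$E{\left(z \right)} = 6 + z^{2}$
$K{\left(8 \right)} E{\left(-1 \right)} = \left(6 - \frac{1}{8}\right) \left(6 + \left(-1\right)^{2}\right) = \left(6 - \frac{1}{8}\right) \left(6 + 1\right) = \left(6 - \frac{1}{8}\right) 7 = \frac{47}{8} \cdot 7 = \frac{329}{8}$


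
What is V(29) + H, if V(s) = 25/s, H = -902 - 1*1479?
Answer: -69024/29 ≈ -2380.1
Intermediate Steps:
H = -2381 (H = -902 - 1479 = -2381)
V(29) + H = 25/29 - 2381 = -69024/29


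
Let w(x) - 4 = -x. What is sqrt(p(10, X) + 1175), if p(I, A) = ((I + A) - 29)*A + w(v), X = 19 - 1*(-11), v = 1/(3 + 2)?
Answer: 2*sqrt(9430)/5 ≈ 38.843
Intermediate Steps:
v = 1/5 ≈ 0.20000
w(x) = 4 - x
X = 30 (X = 19 + 11 = 30)
p(I, A) = 19/5 + A*(-29 + A + I) (p(I, A) = ((I + A) - 29)*A + (4 - 1*1/5) = ((A + I) - 29)*A + (4 - 1/5) = (-29 + A + I)*A + 19/5 = A*(-29 + A + I) + 19/5 = 19/5 + A*(-29 + A + I))
sqrt(p(10, X) + 1175) = sqrt((19/5 + 30**2 - 29*30 + 30*10) + 1175) = sqrt((19/5 + 900 - 870 + 300) + 1175) = sqrt(1669/5 + 1175) = sqrt(7544/5) = 2*sqrt(9430)/5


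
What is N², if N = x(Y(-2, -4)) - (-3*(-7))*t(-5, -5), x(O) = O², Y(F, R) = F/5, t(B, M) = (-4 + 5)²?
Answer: 271441/625 ≈ 434.31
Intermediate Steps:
t(B, M) = 1 (t(B, M) = 1² = 1)
Y(F, R) = F/5 (Y(F, R) = F*(⅕) = F/5)
N = -521/25 (N = ((⅕)*(-2))² - (-3*(-7)) = (-⅖)² - 21 = 4/25 - 1*21 = 4/25 - 21 = -521/25 ≈ -20.840)
N² = (-521/25)² = 271441/625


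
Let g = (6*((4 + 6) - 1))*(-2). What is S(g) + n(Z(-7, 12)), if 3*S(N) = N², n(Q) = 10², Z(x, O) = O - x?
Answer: 3988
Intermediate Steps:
g = -108 (g = (6*(10 - 1))*(-2) = (6*9)*(-2) = 54*(-2) = -108)
n(Q) = 100
S(N) = N²/3
S(g) + n(Z(-7, 12)) = (⅓)*(-108)² + 100 = (⅓)*11664 + 100 = 3888 + 100 = 3988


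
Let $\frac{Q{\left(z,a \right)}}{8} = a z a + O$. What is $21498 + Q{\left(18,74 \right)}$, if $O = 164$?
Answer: $811354$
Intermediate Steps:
$Q{\left(z,a \right)} = 1312 + 8 z a^{2}$ ($Q{\left(z,a \right)} = 8 \left(a z a + 164\right) = 8 \left(z a^{2} + 164\right) = 8 \left(164 + z a^{2}\right) = 1312 + 8 z a^{2}$)
$21498 + Q{\left(18,74 \right)} = 21498 + \left(1312 + 8 \cdot 18 \cdot 74^{2}\right) = 21498 + \left(1312 + 8 \cdot 18 \cdot 5476\right) = 21498 + \left(1312 + 788544\right) = 21498 + 789856 = 811354$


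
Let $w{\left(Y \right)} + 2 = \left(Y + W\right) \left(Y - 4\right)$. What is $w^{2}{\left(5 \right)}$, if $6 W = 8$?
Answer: $\frac{169}{9} \approx 18.778$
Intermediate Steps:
$W = \frac{4}{3}$ ($W = \frac{1}{6} \cdot 8 = \frac{4}{3} \approx 1.3333$)
$w{\left(Y \right)} = -2 + \left(-4 + Y\right) \left(\frac{4}{3} + Y\right)$ ($w{\left(Y \right)} = -2 + \left(Y + \frac{4}{3}\right) \left(Y - 4\right) = -2 + \left(\frac{4}{3} + Y\right) \left(-4 + Y\right) = -2 + \left(-4 + Y\right) \left(\frac{4}{3} + Y\right)$)
$w^{2}{\left(5 \right)} = \left(- \frac{22}{3} + 5^{2} - \frac{40}{3}\right)^{2} = \left(- \frac{22}{3} + 25 - \frac{40}{3}\right)^{2} = \left(\frac{13}{3}\right)^{2} = \frac{169}{9}$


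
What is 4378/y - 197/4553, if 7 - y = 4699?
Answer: -10428679/10681338 ≈ -0.97635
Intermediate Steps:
y = -4692 (y = 7 - 1*4699 = 7 - 4699 = -4692)
4378/y - 197/4553 = 4378/(-4692) - 197/4553 = 4378*(-1/4692) - 197*1/4553 = -2189/2346 - 197/4553 = -10428679/10681338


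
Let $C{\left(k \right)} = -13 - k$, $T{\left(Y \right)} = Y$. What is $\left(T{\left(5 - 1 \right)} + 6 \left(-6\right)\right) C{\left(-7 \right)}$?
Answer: $192$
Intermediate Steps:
$\left(T{\left(5 - 1 \right)} + 6 \left(-6\right)\right) C{\left(-7 \right)} = \left(\left(5 - 1\right) + 6 \left(-6\right)\right) \left(-13 - -7\right) = \left(\left(5 - 1\right) - 36\right) \left(-13 + 7\right) = \left(4 - 36\right) \left(-6\right) = \left(-32\right) \left(-6\right) = 192$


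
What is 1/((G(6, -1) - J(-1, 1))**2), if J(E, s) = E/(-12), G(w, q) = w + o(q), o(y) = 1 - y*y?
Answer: 144/5041 ≈ 0.028566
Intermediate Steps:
o(y) = 1 - y**2
G(w, q) = 1 + w - q**2 (G(w, q) = w + (1 - q**2) = 1 + w - q**2)
J(E, s) = -E/12 (J(E, s) = E*(-1/12) = -E/12)
1/((G(6, -1) - J(-1, 1))**2) = 1/(((1 + 6 - 1*(-1)**2) - (-1)*(-1)/12)**2) = 1/(((1 + 6 - 1*1) - 1*1/12)**2) = 1/(((1 + 6 - 1) - 1/12)**2) = 1/((6 - 1/12)**2) = 1/((71/12)**2) = 1/(5041/144) = 144/5041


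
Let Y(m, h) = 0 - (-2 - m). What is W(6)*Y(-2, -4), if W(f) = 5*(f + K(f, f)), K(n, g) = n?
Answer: 0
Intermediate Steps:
Y(m, h) = 2 + m (Y(m, h) = 0 + (2 + m) = 2 + m)
W(f) = 10*f (W(f) = 5*(f + f) = 5*(2*f) = 10*f)
W(6)*Y(-2, -4) = (10*6)*(2 - 2) = 60*0 = 0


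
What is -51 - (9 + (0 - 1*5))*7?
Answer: -79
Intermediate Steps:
-51 - (9 + (0 - 1*5))*7 = -51 - (9 + (0 - 5))*7 = -51 - (9 - 5)*7 = -51 - 4*7 = -51 - 1*28 = -51 - 28 = -79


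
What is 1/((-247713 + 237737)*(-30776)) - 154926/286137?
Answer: -5285065934671/9761130607168 ≈ -0.54144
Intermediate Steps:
1/((-247713 + 237737)*(-30776)) - 154926/286137 = -1/30776/(-9976) - 154926*1/286137 = -1/9976*(-1/30776) - 17214/31793 = 1/307021376 - 17214/31793 = -5285065934671/9761130607168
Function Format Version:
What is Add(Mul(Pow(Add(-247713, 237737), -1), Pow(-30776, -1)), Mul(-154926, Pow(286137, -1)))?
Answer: Rational(-5285065934671, 9761130607168) ≈ -0.54144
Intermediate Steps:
Add(Mul(Pow(Add(-247713, 237737), -1), Pow(-30776, -1)), Mul(-154926, Pow(286137, -1))) = Add(Mul(Pow(-9976, -1), Rational(-1, 30776)), Mul(-154926, Rational(1, 286137))) = Add(Mul(Rational(-1, 9976), Rational(-1, 30776)), Rational(-17214, 31793)) = Add(Rational(1, 307021376), Rational(-17214, 31793)) = Rational(-5285065934671, 9761130607168)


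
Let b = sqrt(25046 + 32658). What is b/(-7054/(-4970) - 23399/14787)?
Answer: -36745695*sqrt(14426)/2996383 ≈ -1472.9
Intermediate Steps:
b = 2*sqrt(14426) (b = sqrt(57704) = 2*sqrt(14426) ≈ 240.22)
b/(-7054/(-4970) - 23399/14787) = (2*sqrt(14426))/(-7054/(-4970) - 23399/14787) = (2*sqrt(14426))/(-7054*(-1/4970) - 23399*1/14787) = (2*sqrt(14426))/(3527/2485 - 23399/14787) = (2*sqrt(14426))/(-5992766/36745695) = (2*sqrt(14426))*(-36745695/5992766) = -36745695*sqrt(14426)/2996383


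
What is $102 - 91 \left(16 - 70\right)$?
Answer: $5016$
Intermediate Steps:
$102 - 91 \left(16 - 70\right) = 102 - -4914 = 102 + 4914 = 5016$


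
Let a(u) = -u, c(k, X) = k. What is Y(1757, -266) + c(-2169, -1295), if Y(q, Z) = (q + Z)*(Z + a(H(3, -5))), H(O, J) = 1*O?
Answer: -403248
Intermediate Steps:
H(O, J) = O
Y(q, Z) = (-3 + Z)*(Z + q) (Y(q, Z) = (q + Z)*(Z - 1*3) = (Z + q)*(Z - 3) = (Z + q)*(-3 + Z) = (-3 + Z)*(Z + q))
Y(1757, -266) + c(-2169, -1295) = ((-266)**2 - 3*(-266) - 3*1757 - 266*1757) - 2169 = (70756 + 798 - 5271 - 467362) - 2169 = -401079 - 2169 = -403248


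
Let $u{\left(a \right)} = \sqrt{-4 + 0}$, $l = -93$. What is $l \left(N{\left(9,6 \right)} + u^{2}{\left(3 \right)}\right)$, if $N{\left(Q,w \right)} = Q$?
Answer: $-465$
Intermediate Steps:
$u{\left(a \right)} = 2 i$ ($u{\left(a \right)} = \sqrt{-4} = 2 i$)
$l \left(N{\left(9,6 \right)} + u^{2}{\left(3 \right)}\right) = - 93 \left(9 + \left(2 i\right)^{2}\right) = - 93 \left(9 - 4\right) = \left(-93\right) 5 = -465$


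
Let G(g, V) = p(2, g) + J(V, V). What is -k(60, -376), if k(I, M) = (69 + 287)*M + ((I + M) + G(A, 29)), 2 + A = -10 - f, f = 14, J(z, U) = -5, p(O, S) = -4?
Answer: 134181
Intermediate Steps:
A = -26 (A = -2 + (-10 - 1*14) = -2 + (-10 - 14) = -2 - 24 = -26)
G(g, V) = -9 (G(g, V) = -4 - 5 = -9)
k(I, M) = -9 + I + 357*M (k(I, M) = (69 + 287)*M + ((I + M) - 9) = 356*M + (-9 + I + M) = -9 + I + 357*M)
-k(60, -376) = -(-9 + 60 + 357*(-376)) = -(-9 + 60 - 134232) = -1*(-134181) = 134181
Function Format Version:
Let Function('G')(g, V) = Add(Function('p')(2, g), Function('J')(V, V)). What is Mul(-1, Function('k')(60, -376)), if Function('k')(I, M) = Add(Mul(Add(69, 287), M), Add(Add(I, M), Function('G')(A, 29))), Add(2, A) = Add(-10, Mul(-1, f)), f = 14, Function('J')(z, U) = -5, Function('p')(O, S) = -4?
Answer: 134181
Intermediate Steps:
A = -26 (A = Add(-2, Add(-10, Mul(-1, 14))) = Add(-2, Add(-10, -14)) = Add(-2, -24) = -26)
Function('G')(g, V) = -9 (Function('G')(g, V) = Add(-4, -5) = -9)
Function('k')(I, M) = Add(-9, I, Mul(357, M)) (Function('k')(I, M) = Add(Mul(Add(69, 287), M), Add(Add(I, M), -9)) = Add(Mul(356, M), Add(-9, I, M)) = Add(-9, I, Mul(357, M)))
Mul(-1, Function('k')(60, -376)) = Mul(-1, Add(-9, 60, Mul(357, -376))) = Mul(-1, Add(-9, 60, -134232)) = Mul(-1, -134181) = 134181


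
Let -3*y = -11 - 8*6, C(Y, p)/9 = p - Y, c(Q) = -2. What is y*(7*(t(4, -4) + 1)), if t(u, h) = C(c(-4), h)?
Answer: -7021/3 ≈ -2340.3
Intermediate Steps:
C(Y, p) = -9*Y + 9*p (C(Y, p) = 9*(p - Y) = -9*Y + 9*p)
t(u, h) = 18 + 9*h (t(u, h) = -9*(-2) + 9*h = 18 + 9*h)
y = 59/3 (y = -(-11 - 8*6)/3 = -(-11 - 48)/3 = -⅓*(-59) = 59/3 ≈ 19.667)
y*(7*(t(4, -4) + 1)) = 59*(7*((18 + 9*(-4)) + 1))/3 = 59*(7*((18 - 36) + 1))/3 = 59*(7*(-18 + 1))/3 = 59*(7*(-17))/3 = (59/3)*(-119) = -7021/3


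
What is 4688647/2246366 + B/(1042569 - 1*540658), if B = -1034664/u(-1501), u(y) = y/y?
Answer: 29049473393/1127475805426 ≈ 0.025765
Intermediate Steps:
u(y) = 1
B = -1034664 (B = -1034664/1 = -1034664*1 = -1034664)
4688647/2246366 + B/(1042569 - 1*540658) = 4688647/2246366 - 1034664/(1042569 - 1*540658) = 4688647*(1/2246366) - 1034664/(1042569 - 540658) = 4688647/2246366 - 1034664/501911 = 29049473393/1127475805426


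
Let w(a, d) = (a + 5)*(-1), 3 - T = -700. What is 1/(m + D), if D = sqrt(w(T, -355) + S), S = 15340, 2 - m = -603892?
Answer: 301947/182343974302 - sqrt(3658)/182343974302 ≈ 1.6556e-6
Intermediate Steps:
m = 603894 (m = 2 - 1*(-603892) = 2 + 603892 = 603894)
T = 703 (T = 3 - 1*(-700) = 3 + 700 = 703)
w(a, d) = -5 - a (w(a, d) = (5 + a)*(-1) = -5 - a)
D = 2*sqrt(3658) (D = sqrt((-5 - 1*703) + 15340) = sqrt((-5 - 703) + 15340) = sqrt(-708 + 15340) = sqrt(14632) = 2*sqrt(3658) ≈ 120.96)
1/(m + D) = 1/(603894 + 2*sqrt(3658))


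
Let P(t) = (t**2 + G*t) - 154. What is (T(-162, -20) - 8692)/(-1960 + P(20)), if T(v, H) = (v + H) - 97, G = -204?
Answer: 8971/5794 ≈ 1.5483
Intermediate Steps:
T(v, H) = -97 + H + v (T(v, H) = (H + v) - 97 = -97 + H + v)
P(t) = -154 + t**2 - 204*t (P(t) = (t**2 - 204*t) - 154 = -154 + t**2 - 204*t)
(T(-162, -20) - 8692)/(-1960 + P(20)) = ((-97 - 20 - 162) - 8692)/(-1960 + (-154 + 20**2 - 204*20)) = (-279 - 8692)/(-1960 + (-154 + 400 - 4080)) = -8971/(-1960 - 3834) = -8971/(-5794) = -8971*(-1/5794) = 8971/5794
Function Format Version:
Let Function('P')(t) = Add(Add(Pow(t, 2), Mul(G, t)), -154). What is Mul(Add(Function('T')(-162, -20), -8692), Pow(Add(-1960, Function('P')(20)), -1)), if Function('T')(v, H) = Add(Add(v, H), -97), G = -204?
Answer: Rational(8971, 5794) ≈ 1.5483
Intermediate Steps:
Function('T')(v, H) = Add(-97, H, v) (Function('T')(v, H) = Add(Add(H, v), -97) = Add(-97, H, v))
Function('P')(t) = Add(-154, Pow(t, 2), Mul(-204, t)) (Function('P')(t) = Add(Add(Pow(t, 2), Mul(-204, t)), -154) = Add(-154, Pow(t, 2), Mul(-204, t)))
Mul(Add(Function('T')(-162, -20), -8692), Pow(Add(-1960, Function('P')(20)), -1)) = Mul(Add(Add(-97, -20, -162), -8692), Pow(Add(-1960, Add(-154, Pow(20, 2), Mul(-204, 20))), -1)) = Mul(Add(-279, -8692), Pow(Add(-1960, Add(-154, 400, -4080)), -1)) = Mul(-8971, Pow(Add(-1960, -3834), -1)) = Mul(-8971, Pow(-5794, -1)) = Mul(-8971, Rational(-1, 5794)) = Rational(8971, 5794)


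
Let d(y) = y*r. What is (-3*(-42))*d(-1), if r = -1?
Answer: 126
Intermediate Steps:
d(y) = -y (d(y) = y*(-1) = -y)
(-3*(-42))*d(-1) = (-3*(-42))*(-1*(-1)) = 126*1 = 126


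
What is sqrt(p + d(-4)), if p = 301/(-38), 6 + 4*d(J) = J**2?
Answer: I*sqrt(1957)/19 ≈ 2.3283*I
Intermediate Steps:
d(J) = -3/2 + J**2/4
p = -301/38 (p = 301*(-1/38) = -301/38 ≈ -7.9211)
sqrt(p + d(-4)) = sqrt(-301/38 + (-3/2 + (1/4)*(-4)**2)) = sqrt(-301/38 + (-3/2 + (1/4)*16)) = sqrt(-301/38 + (-3/2 + 4)) = sqrt(-301/38 + 5/2) = sqrt(-103/19) = I*sqrt(1957)/19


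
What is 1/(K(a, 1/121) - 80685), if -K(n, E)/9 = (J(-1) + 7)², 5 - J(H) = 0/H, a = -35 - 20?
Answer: -1/81981 ≈ -1.2198e-5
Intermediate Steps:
a = -55
J(H) = 5 (J(H) = 5 - 0/H = 5 - 1*0 = 5 + 0 = 5)
K(n, E) = -1296 (K(n, E) = -9*(5 + 7)² = -9*12² = -9*144 = -1296)
1/(K(a, 1/121) - 80685) = 1/(-1296 - 80685) = 1/(-81981) = -1/81981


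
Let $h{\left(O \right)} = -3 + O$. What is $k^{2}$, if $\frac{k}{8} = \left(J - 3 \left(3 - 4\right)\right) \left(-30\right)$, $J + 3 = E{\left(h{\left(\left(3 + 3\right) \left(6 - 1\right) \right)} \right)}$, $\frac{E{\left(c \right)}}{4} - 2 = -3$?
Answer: $921600$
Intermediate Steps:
$E{\left(c \right)} = -4$ ($E{\left(c \right)} = 8 + 4 \left(-3\right) = 8 - 12 = -4$)
$J = -7$ ($J = -3 - 4 = -7$)
$k = 960$ ($k = 8 \left(-7 - 3 \left(3 - 4\right)\right) \left(-30\right) = 8 \left(-7 - 3 \left(-1\right)\right) \left(-30\right) = 8 \left(-7 - -3\right) \left(-30\right) = 8 \left(-7 + 3\right) \left(-30\right) = 8 \left(\left(-4\right) \left(-30\right)\right) = 8 \cdot 120 = 960$)
$k^{2} = 960^{2} = 921600$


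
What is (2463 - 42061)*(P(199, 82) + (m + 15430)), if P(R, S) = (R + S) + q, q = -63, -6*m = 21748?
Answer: -1428299860/3 ≈ -4.7610e+8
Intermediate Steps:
m = -10874/3 (m = -1/6*21748 = -10874/3 ≈ -3624.7)
P(R, S) = -63 + R + S (P(R, S) = (R + S) - 63 = -63 + R + S)
(2463 - 42061)*(P(199, 82) + (m + 15430)) = (2463 - 42061)*((-63 + 199 + 82) + (-10874/3 + 15430)) = -39598*(218 + 35416/3) = -39598*36070/3 = -1428299860/3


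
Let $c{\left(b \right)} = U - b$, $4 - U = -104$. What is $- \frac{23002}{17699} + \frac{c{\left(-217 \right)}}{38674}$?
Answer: $- \frac{883827173}{684491126} \approx -1.2912$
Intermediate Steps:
$U = 108$ ($U = 4 - -104 = 4 + 104 = 108$)
$c{\left(b \right)} = 108 - b$
$- \frac{23002}{17699} + \frac{c{\left(-217 \right)}}{38674} = - \frac{23002}{17699} + \frac{108 - -217}{38674} = \left(-23002\right) \frac{1}{17699} + \left(108 + 217\right) \frac{1}{38674} = - \frac{23002}{17699} + 325 \cdot \frac{1}{38674} = - \frac{23002}{17699} + \frac{325}{38674} = - \frac{883827173}{684491126}$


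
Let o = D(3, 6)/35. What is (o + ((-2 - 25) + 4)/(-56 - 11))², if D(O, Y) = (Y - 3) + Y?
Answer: 1982464/5499025 ≈ 0.36051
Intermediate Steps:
D(O, Y) = -3 + 2*Y (D(O, Y) = (-3 + Y) + Y = -3 + 2*Y)
o = 9/35 (o = (-3 + 2*6)/35 = (-3 + 12)*(1/35) = 9*(1/35) = 9/35 ≈ 0.25714)
(o + ((-2 - 25) + 4)/(-56 - 11))² = (9/35 + ((-2 - 25) + 4)/(-56 - 11))² = (9/35 + (-27 + 4)/(-67))² = (9/35 - 23*(-1/67))² = (9/35 + 23/67)² = (1408/2345)² = 1982464/5499025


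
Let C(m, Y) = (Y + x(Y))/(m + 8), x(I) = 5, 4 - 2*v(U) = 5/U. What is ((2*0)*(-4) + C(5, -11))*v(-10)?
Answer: -27/26 ≈ -1.0385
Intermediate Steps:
v(U) = 2 - 5/(2*U)
C(m, Y) = (5 + Y)/(8 + m) (C(m, Y) = (Y + 5)/(m + 8) = (5 + Y)/(8 + m))
((2*0)*(-4) + C(5, -11))*v(-10) = ((2*0)*(-4) + (5 - 11)/(8 + 5))*(2 - 5/2/(-10)) = (0*(-4) - 6/13)*(2 - 5/2*(-⅒)) = (0 + (1/13)*(-6))*(2 + ¼) = (0 - 6/13)*(9/4) = -6/13*9/4 = -27/26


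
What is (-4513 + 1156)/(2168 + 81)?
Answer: -3357/2249 ≈ -1.4927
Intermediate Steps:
(-4513 + 1156)/(2168 + 81) = -3357/2249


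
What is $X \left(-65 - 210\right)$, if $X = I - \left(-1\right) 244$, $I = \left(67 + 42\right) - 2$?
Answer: $-96525$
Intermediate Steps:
$I = 107$ ($I = 109 - 2 = 107$)
$X = 351$ ($X = 107 - \left(-1\right) 244 = 107 - -244 = 107 + 244 = 351$)
$X \left(-65 - 210\right) = 351 \left(-65 - 210\right) = 351 \left(-275\right) = -96525$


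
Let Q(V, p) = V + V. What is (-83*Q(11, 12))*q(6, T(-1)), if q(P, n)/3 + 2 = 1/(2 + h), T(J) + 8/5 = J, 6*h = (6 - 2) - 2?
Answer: 60258/7 ≈ 8608.3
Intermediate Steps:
h = ⅓ (h = ((6 - 2) - 2)/6 = (4 - 2)/6 = (⅙)*2 = ⅓ ≈ 0.33333)
T(J) = -8/5 + J
q(P, n) = -33/7 (q(P, n) = -6 + 3/(2 + ⅓) = -6 + 3/(7/3) = -6 + 3*(3/7) = -6 + 9/7 = -33/7)
Q(V, p) = 2*V
(-83*Q(11, 12))*q(6, T(-1)) = -166*11*(-33/7) = -83*22*(-33/7) = -1826*(-33/7) = 60258/7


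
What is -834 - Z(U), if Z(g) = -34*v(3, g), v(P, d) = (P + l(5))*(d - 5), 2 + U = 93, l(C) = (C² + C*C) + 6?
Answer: 171682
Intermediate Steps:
l(C) = 6 + 2*C² (l(C) = (C² + C²) + 6 = 2*C² + 6 = 6 + 2*C²)
U = 91 (U = -2 + 93 = 91)
v(P, d) = (-5 + d)*(56 + P) (v(P, d) = (P + (6 + 2*5²))*(d - 5) = (P + (6 + 2*25))*(-5 + d) = (P + (6 + 50))*(-5 + d) = (P + 56)*(-5 + d) = (56 + P)*(-5 + d) = (-5 + d)*(56 + P))
Z(g) = 10030 - 2006*g (Z(g) = -34*(-280 - 5*3 + 56*g + 3*g) = -34*(-280 - 15 + 56*g + 3*g) = -34*(-295 + 59*g) = 10030 - 2006*g)
-834 - Z(U) = -834 - (10030 - 2006*91) = -834 - (10030 - 182546) = -834 - 1*(-172516) = -834 + 172516 = 171682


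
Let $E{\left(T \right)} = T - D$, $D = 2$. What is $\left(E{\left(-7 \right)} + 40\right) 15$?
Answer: $465$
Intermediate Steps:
$E{\left(T \right)} = -2 + T$ ($E{\left(T \right)} = T - 2 = -2 + T$)
$\left(E{\left(-7 \right)} + 40\right) 15 = \left(\left(-2 - 7\right) + 40\right) 15 = \left(-9 + 40\right) 15 = 31 \cdot 15 = 465$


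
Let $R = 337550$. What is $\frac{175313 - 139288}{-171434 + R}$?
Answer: $\frac{36025}{166116} \approx 0.21687$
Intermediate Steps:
$\frac{175313 - 139288}{-171434 + R} = \frac{175313 - 139288}{-171434 + 337550} = \frac{36025}{166116}$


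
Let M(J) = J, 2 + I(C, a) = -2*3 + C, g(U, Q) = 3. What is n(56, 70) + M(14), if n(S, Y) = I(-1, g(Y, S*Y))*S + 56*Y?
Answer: 3430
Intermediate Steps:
I(C, a) = -8 + C (I(C, a) = -2 + (-2*3 + C) = -2 + (-6 + C) = -8 + C)
n(S, Y) = -9*S + 56*Y (n(S, Y) = (-8 - 1)*S + 56*Y = -9*S + 56*Y)
n(56, 70) + M(14) = (-9*56 + 56*70) + 14 = (-504 + 3920) + 14 = 3416 + 14 = 3430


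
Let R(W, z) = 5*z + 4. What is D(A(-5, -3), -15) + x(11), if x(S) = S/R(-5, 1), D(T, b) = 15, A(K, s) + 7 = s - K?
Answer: 146/9 ≈ 16.222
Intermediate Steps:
A(K, s) = -7 + s - K (A(K, s) = -7 + (s - K) = -7 + s - K)
R(W, z) = 4 + 5*z
x(S) = S/9 (x(S) = S/(4 + 5*1) = S/(4 + 5) = S/9)
D(A(-5, -3), -15) + x(11) = 15 + (⅑)*11 = 15 + 11/9 = 146/9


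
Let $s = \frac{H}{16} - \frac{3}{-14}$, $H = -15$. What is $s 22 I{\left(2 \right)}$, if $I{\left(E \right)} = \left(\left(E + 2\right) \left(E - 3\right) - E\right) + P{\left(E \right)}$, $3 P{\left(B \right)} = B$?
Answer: $\frac{594}{7} \approx 84.857$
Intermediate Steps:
$P{\left(B \right)} = \frac{B}{3}$
$I{\left(E \right)} = - \frac{2 E}{3} + \left(-3 + E\right) \left(2 + E\right)$ ($I{\left(E \right)} = \left(\left(E + 2\right) \left(E - 3\right) - E\right) + \frac{E}{3} = \left(\left(2 + E\right) \left(-3 + E\right) - E\right) + \frac{E}{3} = \left(\left(-3 + E\right) \left(2 + E\right) - E\right) + \frac{E}{3} = \left(- E + \left(-3 + E\right) \left(2 + E\right)\right) + \frac{E}{3} = - \frac{2 E}{3} + \left(-3 + E\right) \left(2 + E\right)$)
$s = - \frac{81}{112}$ ($s = - \frac{15}{16} - \frac{3}{-14} = \left(-15\right) \frac{1}{16} - - \frac{3}{14} = - \frac{15}{16} + \frac{3}{14} = - \frac{81}{112} \approx -0.72321$)
$s 22 I{\left(2 \right)} = \left(- \frac{81}{112}\right) 22 \left(-6 + 2^{2} - \frac{10}{3}\right) = - \frac{891 \left(-6 + 4 - \frac{10}{3}\right)}{56} = \left(- \frac{891}{56}\right) \left(- \frac{16}{3}\right) = \frac{594}{7}$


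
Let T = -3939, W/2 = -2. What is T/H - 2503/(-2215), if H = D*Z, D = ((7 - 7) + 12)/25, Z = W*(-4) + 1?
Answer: -72537171/150620 ≈ -481.59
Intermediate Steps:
W = -4 (W = 2*(-2) = -4)
Z = 17 (Z = -4*(-4) + 1 = 16 + 1 = 17)
D = 12/25 (D = (0 + 12)*(1/25) = 12*(1/25) = 12/25 ≈ 0.48000)
H = 204/25 (H = (12/25)*17 = 204/25 ≈ 8.1600)
T/H - 2503/(-2215) = -3939/204/25 - 2503/(-2215) = -3939*25/204 - 2503*(-1/2215) = -32825/68 + 2503/2215 = -72537171/150620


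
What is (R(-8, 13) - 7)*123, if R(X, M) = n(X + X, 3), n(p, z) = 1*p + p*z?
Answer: -8733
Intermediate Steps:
n(p, z) = p + p*z
R(X, M) = 8*X (R(X, M) = (X + X)*(1 + 3) = (2*X)*4 = 8*X)
(R(-8, 13) - 7)*123 = (8*(-8) - 7)*123 = (-64 - 7)*123 = -71*123 = -8733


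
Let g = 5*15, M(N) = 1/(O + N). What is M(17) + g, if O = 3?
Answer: 1501/20 ≈ 75.050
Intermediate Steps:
M(N) = 1/(3 + N)
g = 75
M(17) + g = 1/(3 + 17) + 75 = 1/20 + 75 = 1501/20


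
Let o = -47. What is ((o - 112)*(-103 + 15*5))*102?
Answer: 454104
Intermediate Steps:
((o - 112)*(-103 + 15*5))*102 = ((-47 - 112)*(-103 + 15*5))*102 = -159*(-103 + 75)*102 = -159*(-28)*102 = 4452*102 = 454104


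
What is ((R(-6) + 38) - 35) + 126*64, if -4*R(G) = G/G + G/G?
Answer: 16133/2 ≈ 8066.5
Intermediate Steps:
R(G) = -½ (R(G) = -(G/G + G/G)/4 = -(1 + 1)/4 = -¼*2 = -½)
((R(-6) + 38) - 35) + 126*64 = ((-½ + 38) - 35) + 126*64 = (75/2 - 35) + 8064 = 5/2 + 8064 = 16133/2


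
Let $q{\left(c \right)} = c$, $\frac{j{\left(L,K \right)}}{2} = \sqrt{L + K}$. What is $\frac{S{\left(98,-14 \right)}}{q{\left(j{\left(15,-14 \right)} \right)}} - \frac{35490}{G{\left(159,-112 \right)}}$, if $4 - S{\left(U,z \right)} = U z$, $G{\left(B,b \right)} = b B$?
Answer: $\frac{292557}{424} \approx 689.99$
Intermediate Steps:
$j{\left(L,K \right)} = 2 \sqrt{K + L}$ ($j{\left(L,K \right)} = 2 \sqrt{L + K} = 2 \sqrt{K + L}$)
$G{\left(B,b \right)} = B b$
$S{\left(U,z \right)} = 4 - U z$
$\frac{S{\left(98,-14 \right)}}{q{\left(j{\left(15,-14 \right)} \right)}} - \frac{35490}{G{\left(159,-112 \right)}} = \frac{4 - 98 \left(-14\right)}{2 \sqrt{-14 + 15}} - \frac{35490}{159 \left(-112\right)} = \frac{4 + 1372}{2 \sqrt{1}} - \frac{35490}{-17808} = \frac{1376}{2 \cdot 1} - - \frac{845}{424} = \frac{1376}{2} + \frac{845}{424} = 1376 \cdot \frac{1}{2} + \frac{845}{424} = 688 + \frac{845}{424} = \frac{292557}{424}$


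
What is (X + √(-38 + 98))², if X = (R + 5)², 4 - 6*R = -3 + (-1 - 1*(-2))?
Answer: 1356 + 144*√15 ≈ 1913.7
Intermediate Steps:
R = 1 (R = ⅔ - (-3 + (-1 - 1*(-2)))/6 = ⅔ - (-3 + (-1 + 2))/6 = ⅔ - (-3 + 1)/6 = ⅔ - ⅙*(-2) = ⅔ + ⅓ = 1)
X = 36 (X = (1 + 5)² = 6² = 36)
(X + √(-38 + 98))² = (36 + √(-38 + 98))² = (36 + √60)² = (36 + 2*√15)²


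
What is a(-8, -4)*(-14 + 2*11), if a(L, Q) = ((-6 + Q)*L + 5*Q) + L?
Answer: 416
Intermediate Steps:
a(L, Q) = L + 5*Q + L*(-6 + Q) (a(L, Q) = (L*(-6 + Q) + 5*Q) + L = (5*Q + L*(-6 + Q)) + L = L + 5*Q + L*(-6 + Q))
a(-8, -4)*(-14 + 2*11) = (-5*(-8) + 5*(-4) - 8*(-4))*(-14 + 2*11) = (40 - 20 + 32)*(-14 + 22) = 52*8 = 416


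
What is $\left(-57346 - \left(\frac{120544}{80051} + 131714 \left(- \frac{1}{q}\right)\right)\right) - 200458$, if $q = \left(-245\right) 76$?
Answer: $- \frac{192141221300587}{745274810} \approx -2.5781 \cdot 10^{5}$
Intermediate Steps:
$q = -18620$
$\left(-57346 - \left(\frac{120544}{80051} + 131714 \left(- \frac{1}{q}\right)\right)\right) - 200458 = \left(-57346 - \left(\frac{65857}{9310} + \frac{120544}{80051}\right)\right) - 200458 = \left(-57346 - \left(\frac{120544}{80051} + \frac{131714}{18620}\right)\right) - 200458 = \left(-57346 - \frac{6394183347}{745274810}\right) - 200458 = - \frac{42744923437607}{745274810} - 200458 = - \frac{192141221300587}{745274810}$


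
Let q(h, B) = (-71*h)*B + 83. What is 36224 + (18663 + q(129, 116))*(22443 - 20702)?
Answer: -1817041994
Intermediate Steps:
q(h, B) = 83 - 71*B*h (q(h, B) = -71*B*h + 83 = 83 - 71*B*h)
36224 + (18663 + q(129, 116))*(22443 - 20702) = 36224 + (18663 + (83 - 71*116*129))*(22443 - 20702) = 36224 + (18663 + (83 - 1062444))*1741 = 36224 + (18663 - 1062361)*1741 = 36224 - 1043698*1741 = 36224 - 1817078218 = -1817041994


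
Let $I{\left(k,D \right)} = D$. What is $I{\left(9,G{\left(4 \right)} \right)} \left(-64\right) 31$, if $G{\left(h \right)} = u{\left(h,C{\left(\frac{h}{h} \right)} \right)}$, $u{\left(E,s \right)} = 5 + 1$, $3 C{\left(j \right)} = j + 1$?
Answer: $-11904$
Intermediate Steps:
$C{\left(j \right)} = \frac{1}{3} + \frac{j}{3}$ ($C{\left(j \right)} = \frac{j + 1}{3} = \frac{1 + j}{3} = \frac{1}{3} + \frac{j}{3}$)
$u{\left(E,s \right)} = 6$
$G{\left(h \right)} = 6$
$I{\left(9,G{\left(4 \right)} \right)} \left(-64\right) 31 = 6 \left(-64\right) 31 = \left(-384\right) 31 = -11904$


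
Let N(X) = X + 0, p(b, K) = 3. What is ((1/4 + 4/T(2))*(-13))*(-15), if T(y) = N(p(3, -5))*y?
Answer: 715/4 ≈ 178.75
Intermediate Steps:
N(X) = X
T(y) = 3*y
((1/4 + 4/T(2))*(-13))*(-15) = ((1/4 + 4/((3*2)))*(-13))*(-15) = ((1*(¼) + 4/6)*(-13))*(-15) = ((¼ + 4*(⅙))*(-13))*(-15) = ((¼ + ⅔)*(-13))*(-15) = ((11/12)*(-13))*(-15) = -143/12*(-15) = 715/4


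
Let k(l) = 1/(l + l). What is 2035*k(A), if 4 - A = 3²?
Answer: -407/2 ≈ -203.50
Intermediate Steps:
A = -5 (A = 4 - 1*3² = 4 - 1*9 = 4 - 9 = -5)
k(l) = 1/(2*l)
2035*k(A) = 2035*((½)/(-5)) = 2035*((½)*(-⅕)) = 2035*(-⅒) = -407/2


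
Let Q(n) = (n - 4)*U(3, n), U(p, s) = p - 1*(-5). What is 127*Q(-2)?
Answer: -6096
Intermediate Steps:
U(p, s) = 5 + p (U(p, s) = p + 5 = 5 + p)
Q(n) = -32 + 8*n (Q(n) = (n - 4)*(5 + 3) = (-4 + n)*8 = -32 + 8*n)
127*Q(-2) = 127*(-32 + 8*(-2)) = 127*(-32 - 16) = 127*(-48) = -6096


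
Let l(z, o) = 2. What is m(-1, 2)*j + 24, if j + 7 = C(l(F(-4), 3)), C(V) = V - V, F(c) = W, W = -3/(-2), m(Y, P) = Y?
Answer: 31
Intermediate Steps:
W = 3/2 (W = -3*(-1/2) = 3/2 ≈ 1.5000)
F(c) = 3/2
C(V) = 0
j = -7 (j = -7 + 0 = -7)
m(-1, 2)*j + 24 = -1*(-7) + 24 = 7 + 24 = 31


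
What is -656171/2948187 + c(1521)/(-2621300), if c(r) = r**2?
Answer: -70582460527/63868451100 ≈ -1.1051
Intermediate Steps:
-656171/2948187 + c(1521)/(-2621300) = -656171/2948187 + 1521**2/(-2621300) = -656171*1/2948187 + 2313441*(-1/2621300) = -656171/2948187 - 2313441/2621300 = -70582460527/63868451100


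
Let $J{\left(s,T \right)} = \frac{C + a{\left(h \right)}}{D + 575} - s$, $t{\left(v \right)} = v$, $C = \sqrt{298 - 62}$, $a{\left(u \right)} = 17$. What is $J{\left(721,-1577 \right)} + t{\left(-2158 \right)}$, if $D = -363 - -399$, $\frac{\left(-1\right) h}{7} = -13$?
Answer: $- \frac{1759052}{611} + \frac{2 \sqrt{59}}{611} \approx -2878.9$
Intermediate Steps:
$h = 91$ ($h = \left(-7\right) \left(-13\right) = 91$)
$C = 2 \sqrt{59}$ ($C = \sqrt{236} = 2 \sqrt{59} \approx 15.362$)
$D = 36$ ($D = -363 + 399 = 36$)
$J{\left(s,T \right)} = \frac{17}{611} - s + \frac{2 \sqrt{59}}{611}$ ($J{\left(s,T \right)} = \frac{2 \sqrt{59} + 17}{36 + 575} - s = \frac{17 + 2 \sqrt{59}}{611} - s = \left(17 + 2 \sqrt{59}\right) \frac{1}{611} - s = \left(\frac{17}{611} + \frac{2 \sqrt{59}}{611}\right) - s = \frac{17}{611} - s + \frac{2 \sqrt{59}}{611}$)
$J{\left(721,-1577 \right)} + t{\left(-2158 \right)} = \left(\frac{17}{611} - 721 + \frac{2 \sqrt{59}}{611}\right) - 2158 = \left(- \frac{440514}{611} + \frac{2 \sqrt{59}}{611}\right) - 2158 = - \frac{1759052}{611} + \frac{2 \sqrt{59}}{611}$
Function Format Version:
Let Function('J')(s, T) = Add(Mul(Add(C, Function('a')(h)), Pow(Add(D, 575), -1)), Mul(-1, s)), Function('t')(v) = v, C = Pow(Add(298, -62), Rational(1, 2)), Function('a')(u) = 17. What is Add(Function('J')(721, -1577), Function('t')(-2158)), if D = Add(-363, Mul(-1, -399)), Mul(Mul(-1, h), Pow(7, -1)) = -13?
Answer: Add(Rational(-1759052, 611), Mul(Rational(2, 611), Pow(59, Rational(1, 2)))) ≈ -2878.9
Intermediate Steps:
h = 91 (h = Mul(-7, -13) = 91)
C = Mul(2, Pow(59, Rational(1, 2))) (C = Pow(236, Rational(1, 2)) = Mul(2, Pow(59, Rational(1, 2))) ≈ 15.362)
D = 36 (D = Add(-363, 399) = 36)
Function('J')(s, T) = Add(Rational(17, 611), Mul(-1, s), Mul(Rational(2, 611), Pow(59, Rational(1, 2)))) (Function('J')(s, T) = Add(Mul(Add(Mul(2, Pow(59, Rational(1, 2))), 17), Pow(Add(36, 575), -1)), Mul(-1, s)) = Add(Mul(Add(17, Mul(2, Pow(59, Rational(1, 2)))), Pow(611, -1)), Mul(-1, s)) = Add(Mul(Add(17, Mul(2, Pow(59, Rational(1, 2)))), Rational(1, 611)), Mul(-1, s)) = Add(Add(Rational(17, 611), Mul(Rational(2, 611), Pow(59, Rational(1, 2)))), Mul(-1, s)) = Add(Rational(17, 611), Mul(-1, s), Mul(Rational(2, 611), Pow(59, Rational(1, 2)))))
Add(Function('J')(721, -1577), Function('t')(-2158)) = Add(Add(Rational(17, 611), Mul(-1, 721), Mul(Rational(2, 611), Pow(59, Rational(1, 2)))), -2158) = Add(Add(Rational(17, 611), -721, Mul(Rational(2, 611), Pow(59, Rational(1, 2)))), -2158) = Add(Add(Rational(-440514, 611), Mul(Rational(2, 611), Pow(59, Rational(1, 2)))), -2158) = Add(Rational(-1759052, 611), Mul(Rational(2, 611), Pow(59, Rational(1, 2))))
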